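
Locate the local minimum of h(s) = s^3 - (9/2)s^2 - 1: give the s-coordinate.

h'(s) = 3s^2 - 9s = 0 at s = 0, 3.
h''(s) = 6s - 9. h''(0) = -9 < 0 ⇒ local maximum; h''(3) = 9 > 0 ⇒ local minimum.
The local minimum is h(3) = -29/2.

3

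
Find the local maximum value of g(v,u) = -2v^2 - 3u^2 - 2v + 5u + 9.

139/12

∂g/∂v = -4v - 2 = 0 and ∂g/∂u = -6u + 5 = 0, so (v, u) = (-1/2, 5/6).
The Hessian has g_{vv} = -4, g_{uu} = -6, g_{vu} = 0, giving D = 24 > 0 with g_{vv} < 0, so the point is a local maximum.
g(-1/2, 5/6) = 139/12.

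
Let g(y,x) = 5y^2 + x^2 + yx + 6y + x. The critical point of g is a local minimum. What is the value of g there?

∂g/∂y = 10y + x + 6 = 0 and ∂g/∂x = y + 2x + 1 = 0, so (y, x) = (-11/19, -4/19).
The Hessian has g_{yy} = 10, g_{xx} = 2, g_{yx} = 1, giving D = 19 > 0 with g_{yy} > 0, so the point is a local minimum.
g(-11/19, -4/19) = -35/19.

-35/19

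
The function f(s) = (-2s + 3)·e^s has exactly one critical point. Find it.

Differentiating with the product rule gives f'(s) = (-2s + 1)·e^s. Since e^s > 0, the only critical point is s = 1/2.
f''(1/2) has the same sign as -2 < 0, so this is a local maximum.
f(1/2) = (2)·e^(1/2) ≈ 3.2974.

1/2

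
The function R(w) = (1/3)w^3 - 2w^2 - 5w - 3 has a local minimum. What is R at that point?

-109/3

R'(w) = w^2 - 4w - 5. Setting R'(w) = 0 gives w ∈ {-1, 5}.
Second-derivative test with R''(w) = 2w - 4: R''(-1) = -6 < 0 ⇒ local maximum; R''(5) = 6 > 0 ⇒ local minimum.
Thus R has its local minimum at w = 5, with value -109/3.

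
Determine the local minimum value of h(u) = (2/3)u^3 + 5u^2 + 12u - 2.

Critical points: h'(u) = 2u^2 + 10u + 12 vanishes at u = -3, -2.
h''(u) = 4u + 10. h''(-3) = -2 < 0 ⇒ local maximum; h''(-2) = 2 > 0 ⇒ local minimum.
So the local minimum value is h(-2) = -34/3.

-34/3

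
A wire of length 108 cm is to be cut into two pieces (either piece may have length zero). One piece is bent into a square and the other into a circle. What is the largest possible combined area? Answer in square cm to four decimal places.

Let x be the length used for the square. Square side x/4; circle radius (108−x)/(2π).
A(x) = (x/4)² + π·((108−x)/(2π))² = x²/16 + (108−x)²/(4π) for 0 ≤ x ≤ 108. A'(x) = x/8 − (108−x)/(2π) = 0 gives x = 4·108/(π+4) ≈ 60.4907.
A'' > 0, so the interior critical point is a minimum; the maximum is at an endpoint. A(0) = 928.1916 and A(108) = 729.0000, so the largest area is 928.1916.

928.1916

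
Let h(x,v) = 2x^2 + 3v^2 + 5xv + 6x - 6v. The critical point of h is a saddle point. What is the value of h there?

360

∂h/∂x = 4x + 5v + 6 = 0 and ∂h/∂v = 5x + 6v - 6 = 0, so (x, v) = (66, -54).
The Hessian has h_{xx} = 4, h_{vv} = 6, h_{xv} = 5, giving D = -1 < 0, so the point is a saddle point.
h(66, -54) = 360.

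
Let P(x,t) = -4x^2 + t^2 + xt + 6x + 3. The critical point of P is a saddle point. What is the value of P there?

87/17

∂P/∂x = -8x + t + 6 = 0 and ∂P/∂t = x + 2t = 0, so (x, t) = (12/17, -6/17).
The Hessian has P_{xx} = -8, P_{tt} = 2, P_{xt} = 1, giving D = -17 < 0, so the point is a saddle point.
P(12/17, -6/17) = 87/17.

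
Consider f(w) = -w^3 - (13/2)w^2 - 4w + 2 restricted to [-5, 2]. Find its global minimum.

The derivative is -3w^2 - 13w - 4, which vanishes at w = -4 and w = -1/3.
Candidates: f(-5) = -31/2; f(-4) = -22; f(-1/3) = 143/54; f(2) = -40.
So the minimum is f(2) = -40.

-40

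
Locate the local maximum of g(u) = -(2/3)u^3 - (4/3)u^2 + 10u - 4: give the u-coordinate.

5/3

Critical points: g'(u) = -2u^2 - (8/3)u + 10 vanishes at u = -3, 5/3.
Since g''(u) = -4u - 8/3, we get g''(-3) = 28/3 > 0 ⇒ local minimum; g''(5/3) = -28/3 < 0 ⇒ local maximum.
So the local maximum value is g(5/3) = 476/81.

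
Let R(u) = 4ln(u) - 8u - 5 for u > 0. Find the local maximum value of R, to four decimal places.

-11.7726

R'(u) = 4/u − 8 = 0 gives u = 1/2.
R''(u) = -4/u², which is negative for u > 0, so this is a local maximum.
R(1/2) = 4·ln(1/2) - 4 - 5 ≈ -11.7726.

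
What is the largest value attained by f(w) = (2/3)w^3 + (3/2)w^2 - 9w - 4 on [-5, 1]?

37/2

f'(w) = 2w^2 + 3w - 9, whose only zero in [-5, 1] is w = -3.
Compare values at every candidate in [-5, 1]: f(-5) = -29/6; f(-3) = 37/2; f(1) = -65/6.
So the maximum is f(-3) = 37/2.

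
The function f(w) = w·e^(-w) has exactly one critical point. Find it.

f'(w) = 1·e^(-w) + (w)·(-1)·e^(-w) = (-w + 1)·e^(-w). Since e^(-w) > 0, the only critical point is w = 1.
f''(1) has the same sign as -1 < 0, so this is a local maximum.
f(1) = (1)·e^(-1) ≈ 0.3679.

1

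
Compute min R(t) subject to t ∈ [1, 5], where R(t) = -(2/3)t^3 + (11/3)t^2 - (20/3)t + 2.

R'(t) = -2t^2 + (22/3)t - 20/3, which vanishes at t = 5/3 and t = 2.
Candidates: R(1) = -5/3,  R(5/3) = -163/81,  R(2) = -2,  R(5) = -23.
Hence the absolute minimum is -23 at t = 5.

-23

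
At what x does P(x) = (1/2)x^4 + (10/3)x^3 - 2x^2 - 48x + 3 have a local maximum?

Critical points: P'(x) = 2x^3 + 10x^2 - 4x - 48 vanishes at x = -4, -3, 2.
Since P''(x) = 6x^2 + 20x - 4, we get P''(-4) = 12 > 0 ⇒ local minimum; P''(-3) = -10 < 0 ⇒ local maximum; P''(2) = 60 > 0 ⇒ local minimum.
So the local maximum value is P(-3) = 159/2.

-3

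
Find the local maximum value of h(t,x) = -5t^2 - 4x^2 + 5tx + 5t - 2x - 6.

∂h/∂t = -10t + 5x + 5 = 0 and ∂h/∂x = 5t - 8x - 2 = 0, so (t, x) = (6/11, 1/11).
The Hessian has h_{tt} = -10, h_{xx} = -8, h_{tx} = 5, giving D = 55 > 0 with h_{tt} < 0, so the point is a local maximum.
h(6/11, 1/11) = -52/11.

-52/11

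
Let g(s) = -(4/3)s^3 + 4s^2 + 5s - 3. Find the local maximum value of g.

41/3

g'(s) = -4s^2 + 8s + 5. Setting g'(s) = 0 gives s ∈ {-1/2, 5/2}.
Second-derivative test with g''(s) = -8s + 8: g''(-1/2) = 12 > 0 ⇒ local minimum; g''(5/2) = -12 < 0 ⇒ local maximum.
Thus g has its local maximum at s = 5/2, with value 41/3.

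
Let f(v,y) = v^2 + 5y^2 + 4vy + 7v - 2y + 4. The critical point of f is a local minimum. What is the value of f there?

-289/4

∂f/∂v = 2v + 4y + 7 = 0 and ∂f/∂y = 4v + 10y - 2 = 0, so (v, y) = (-39/2, 8).
The Hessian has f_{vv} = 2, f_{yy} = 10, f_{vy} = 4, giving D = 4 > 0 with f_{vv} > 0, so the point is a local minimum.
f(-39/2, 8) = -289/4.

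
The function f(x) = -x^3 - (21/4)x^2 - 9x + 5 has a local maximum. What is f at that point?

Critical points: f'(x) = -3x^2 - (21/2)x - 9 vanishes at x = -2, -3/2.
f''(x) = -6x - 21/2. f''(-2) = 3/2 > 0 ⇒ local minimum; f''(-3/2) = -3/2 < 0 ⇒ local maximum.
Thus f has its local maximum at x = -3/2, with value 161/16.

161/16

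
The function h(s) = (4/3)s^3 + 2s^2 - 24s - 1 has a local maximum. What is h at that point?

53

h'(s) = 4s^2 + 4s - 24. Setting h'(s) = 0 gives s ∈ {-3, 2}.
h''(s) = 8s + 4. h''(-3) = -20 < 0 ⇒ local maximum; h''(2) = 20 > 0 ⇒ local minimum.
So the local maximum value is h(-3) = 53.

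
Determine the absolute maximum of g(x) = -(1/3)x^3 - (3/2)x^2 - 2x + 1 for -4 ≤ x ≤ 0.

The derivative is -x^2 - 3x - 2, which vanishes at x = -2 and x = -1.
Evaluating at the critical points and endpoints: g(-4) = 19/3,  g(-2) = 5/3,  g(-1) = 11/6,  g(0) = 1.
The maximum over the interval is 19/3, attained at x = -4.

19/3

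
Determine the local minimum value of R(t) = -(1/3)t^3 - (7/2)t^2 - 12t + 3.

49/3

R'(t) = -t^2 - 7t - 12. Setting R'(t) = 0 gives t ∈ {-4, -3}.
Second-derivative test with R''(t) = -2t - 7: R''(-4) = 1 > 0 ⇒ local minimum; R''(-3) = -1 < 0 ⇒ local maximum.
Thus R has its local minimum at t = -4, with value 49/3.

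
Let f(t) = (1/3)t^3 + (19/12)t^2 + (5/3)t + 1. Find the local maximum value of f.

f'(t) = t^2 + (19/6)t + 5/3 = 0 at t = -5/2, -2/3.
Since f''(t) = 2t + 19/6, we get f''(-5/2) = -11/6 < 0 ⇒ local maximum; f''(-2/3) = 11/6 > 0 ⇒ local minimum.
So the local maximum value is f(-5/2) = 73/48.

73/48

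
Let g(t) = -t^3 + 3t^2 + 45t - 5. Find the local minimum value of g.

Critical points: g'(t) = -3t^2 + 6t + 45 vanishes at t = -3, 5.
Since g''(t) = -6t + 6, we get g''(-3) = 24 > 0 ⇒ local minimum; g''(5) = -24 < 0 ⇒ local maximum.
So the local minimum value is g(-3) = -86.

-86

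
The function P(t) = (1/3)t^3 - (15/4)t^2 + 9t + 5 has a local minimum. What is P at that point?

P'(t) = t^2 - (15/2)t + 9. Setting P'(t) = 0 gives t ∈ {3/2, 6}.
Since P''(t) = 2t - 15/2, we get P''(3/2) = -9/2 < 0 ⇒ local maximum; P''(6) = 9/2 > 0 ⇒ local minimum.
Thus P has its local minimum at t = 6, with value -4.

-4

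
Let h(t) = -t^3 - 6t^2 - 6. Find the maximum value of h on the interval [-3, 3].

-6

h'(t) = -3t^2 - 12t, whose only zero in [-3, 3] is t = 0.
Candidates: h(-3) = -33,  h(0) = -6,  h(3) = -87.
The maximum over the interval is -6, attained at t = 0.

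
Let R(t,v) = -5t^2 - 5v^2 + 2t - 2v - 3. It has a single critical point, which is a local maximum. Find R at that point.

∂R/∂t = -10t + 2 = 0 and ∂R/∂v = -10v - 2 = 0, so (t, v) = (1/5, -1/5).
The Hessian has R_{tt} = -10, R_{vv} = -10, R_{tv} = 0, giving D = 100 > 0 with R_{tt} < 0, so the point is a local maximum.
R(1/5, -1/5) = -13/5.

-13/5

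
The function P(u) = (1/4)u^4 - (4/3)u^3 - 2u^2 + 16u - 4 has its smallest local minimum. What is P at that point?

-88/3

P'(u) = u^3 - 4u^2 - 4u + 16. Setting P'(u) = 0 gives u ∈ {-2, 2, 4}.
Since P''(u) = 3u^2 - 8u - 4, we get P''(-2) = 24 > 0 ⇒ local minimum; P''(2) = -8 < 0 ⇒ local maximum; P''(4) = 12 > 0 ⇒ local minimum.
So the smallest local minimum value is P(-2) = -88/3.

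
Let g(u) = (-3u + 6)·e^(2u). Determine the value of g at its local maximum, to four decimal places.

30.1283

g'(u) = (-3)·e^(2u) + (-3u + 6)·2·e^(2u) = (-6u + 9)·e^(2u). Since e^(2u) > 0, the only critical point is u = 3/2.
g''(3/2) has the same sign as -6 < 0, so this is a local maximum.
g(3/2) = (3/2)·e^(3) ≈ 30.1283.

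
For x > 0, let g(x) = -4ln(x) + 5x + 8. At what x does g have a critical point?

g'(x) = -4/x + 5 = 0 gives x = 4/5.
g''(x) = 4/x², which is positive for x > 0, so this is a local minimum.
g(4/5) = -4·ln(4/5) + 4 + 8 ≈ 12.8926.

4/5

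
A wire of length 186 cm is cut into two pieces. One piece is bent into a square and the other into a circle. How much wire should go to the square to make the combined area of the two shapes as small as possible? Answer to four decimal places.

Let x be the length used for the square. Square side x/4; circle radius (186−x)/(2π).
A(x) = (x/4)² + π·((186−x)/(2π))² = x²/16 + (186−x)²/(4π) for 0 ≤ x ≤ 186. A'(x) = x/8 − (186−x)/(2π) = 0 gives x = 4·186/(π+4) ≈ 104.1784.
A'' = 1/8 + 1/(2π) > 0, so this gives the minimum combined area; x ≈ 104.1784 cm to the square.

104.1784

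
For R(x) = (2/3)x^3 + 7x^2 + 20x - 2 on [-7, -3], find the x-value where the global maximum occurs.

R'(x) = 2x^2 + 14x + 20, whose only zero in [-7, -3] is x = -5.
Compare values at every candidate in [-7, -3]: R(-7) = -83/3, R(-5) = -31/3, R(-3) = -17.
Hence the absolute maximum is -31/3 at x = -5.

-5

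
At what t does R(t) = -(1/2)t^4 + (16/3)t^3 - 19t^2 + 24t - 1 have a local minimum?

3

Critical points: R'(t) = -2t^3 + 16t^2 - 38t + 24 vanishes at t = 1, 3, 4.
Second-derivative test with R''(t) = -6t^2 + 32t - 38: R''(1) = -12 < 0 ⇒ local maximum; R''(3) = 4 > 0 ⇒ local minimum; R''(4) = -6 < 0 ⇒ local maximum.
So the local minimum value is R(3) = 7/2.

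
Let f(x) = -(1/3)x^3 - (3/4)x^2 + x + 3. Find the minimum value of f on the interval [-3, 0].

Differentiating, f'(x) = -x^2 - (3/2)x + 1; whose only zero in [-3, 0] is x = -2.
Evaluating at the critical points and endpoints: f(-3) = 9/4; f(-2) = 2/3; f(0) = 3.
Hence the absolute minimum is 2/3 at x = -2.

2/3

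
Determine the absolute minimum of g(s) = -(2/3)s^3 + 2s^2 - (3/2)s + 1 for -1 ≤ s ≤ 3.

-7/2

The derivative is -2s^2 + 4s - 3/2, which vanishes at s = 1/2 and s = 3/2.
Evaluating at the critical points and endpoints: g(-1) = 31/6,  g(1/2) = 2/3,  g(3/2) = 1,  g(3) = -7/2.
Hence the absolute minimum is -7/2 at s = 3.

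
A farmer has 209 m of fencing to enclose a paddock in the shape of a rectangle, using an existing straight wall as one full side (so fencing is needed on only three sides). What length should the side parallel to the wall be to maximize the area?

Let the sides perpendicular to the wall have length x and the parallel side y, so 2x + y = 209 and the area is A = xy = x(209 − 2x).
A'(x) = 209 − 4x = 0 gives x = 209/4, and A''(x) = −4 < 0 confirms a maximum.
Then y = 209 − 2·209/4 = 209/2 and A = 43681/8.

209/2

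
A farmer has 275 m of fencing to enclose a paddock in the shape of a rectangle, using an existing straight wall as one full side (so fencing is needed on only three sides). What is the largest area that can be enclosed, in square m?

Let the sides perpendicular to the wall have length x and the parallel side y, so 2x + y = 275 and the area is A = xy = x(275 − 2x).
A'(x) = 275 − 4x = 0 gives x = 275/4, and A''(x) = −4 < 0 confirms a maximum.
Then y = 275 − 2·275/4 = 275/2 and A = 75625/8.

75625/8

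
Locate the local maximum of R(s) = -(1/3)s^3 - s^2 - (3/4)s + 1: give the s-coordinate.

-1/2

Critical points: R'(s) = -s^2 - 2s - 3/4 vanishes at s = -3/2, -1/2.
Second-derivative test with R''(s) = -2s - 2: R''(-3/2) = 1 > 0 ⇒ local minimum; R''(-1/2) = -1 < 0 ⇒ local maximum.
Thus R has its local maximum at s = -1/2, with value 7/6.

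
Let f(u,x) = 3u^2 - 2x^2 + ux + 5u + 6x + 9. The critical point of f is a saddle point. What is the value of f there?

253/25

∂f/∂u = 6u + x + 5 = 0 and ∂f/∂x = u - 4x + 6 = 0, so (u, x) = (-26/25, 31/25).
The Hessian has f_{uu} = 6, f_{xx} = -4, f_{ux} = 1, giving D = -25 < 0, so the point is a saddle point.
f(-26/25, 31/25) = 253/25.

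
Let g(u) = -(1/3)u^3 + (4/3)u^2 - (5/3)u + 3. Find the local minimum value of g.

7/3

g'(u) = -u^2 + (8/3)u - 5/3. Setting g'(u) = 0 gives u ∈ {1, 5/3}.
g''(u) = -2u + 8/3. g''(1) = 2/3 > 0 ⇒ local minimum; g''(5/3) = -2/3 < 0 ⇒ local maximum.
So the local minimum value is g(1) = 7/3.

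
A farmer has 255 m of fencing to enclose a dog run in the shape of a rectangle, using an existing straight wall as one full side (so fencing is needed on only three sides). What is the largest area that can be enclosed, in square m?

65025/8

Let the sides perpendicular to the wall have length x and the parallel side y, so 2x + y = 255 and the area is A = xy = x(255 − 2x).
A'(x) = 255 − 4x = 0 gives x = 255/4, and A''(x) = −4 < 0 confirms a maximum.
Then y = 255 − 2·255/4 = 255/2 and A = 65025/8.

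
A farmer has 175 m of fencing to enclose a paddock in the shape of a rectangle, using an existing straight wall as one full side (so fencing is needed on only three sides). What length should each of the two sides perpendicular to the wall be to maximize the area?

175/4

Let the sides perpendicular to the wall have length x and the parallel side y, so 2x + y = 175 and the area is A = xy = x(175 − 2x).
A'(x) = 175 − 4x = 0 gives x = 175/4, and A''(x) = −4 < 0 confirms a maximum.
Then y = 175 − 2·175/4 = 175/2 and A = 30625/8.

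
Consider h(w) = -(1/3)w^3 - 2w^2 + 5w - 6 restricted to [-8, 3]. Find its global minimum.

Differentiating, h'(w) = -w^2 - 4w + 5; which vanishes at w = -5 and w = 1.
Compare values at every candidate in [-8, 3]: h(-8) = -10/3, h(-5) = -118/3, h(1) = -10/3, h(3) = -18.
The minimum over the interval is -118/3, attained at w = -5.

-118/3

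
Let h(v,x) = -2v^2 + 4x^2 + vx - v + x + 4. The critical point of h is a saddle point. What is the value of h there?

45/11

∂h/∂v = -4v + x - 1 = 0 and ∂h/∂x = v + 8x + 1 = 0, so (v, x) = (-3/11, -1/11).
The Hessian has h_{vv} = -4, h_{xx} = 8, h_{vx} = 1, giving D = -33 < 0, so the point is a saddle point.
h(-3/11, -1/11) = 45/11.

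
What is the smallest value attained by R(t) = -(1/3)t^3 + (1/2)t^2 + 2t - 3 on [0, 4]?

The derivative is -t^2 + t + 2, whose only zero in [0, 4] is t = 2.
Evaluating at the critical points and endpoints: R(0) = -3,  R(2) = 1/3,  R(4) = -25/3.
Hence the absolute minimum is -25/3 at t = 4.

-25/3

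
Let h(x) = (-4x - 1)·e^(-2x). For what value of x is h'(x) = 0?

By the product rule, h'(x) = (8x - 2)·e^(-2x). Since e^(-2x) > 0, the only critical point is x = 1/4.
h''(1/4) has the same sign as 8 > 0, so this is a local minimum.
h(1/4) = (-2)·e^(-1/2) ≈ -1.2131.

1/4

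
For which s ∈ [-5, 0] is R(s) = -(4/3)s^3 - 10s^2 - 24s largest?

-5

Differentiating, R'(s) = -4s^2 - 20s - 24; which vanishes at s = -3 and s = -2.
Compare values at every candidate in [-5, 0]: R(-5) = 110/3,  R(-3) = 18,  R(-2) = 56/3,  R(0) = 0.
Hence the absolute maximum is 110/3 at s = -5.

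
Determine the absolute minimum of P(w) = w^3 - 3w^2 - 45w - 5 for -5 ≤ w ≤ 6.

P'(w) = 3w^2 - 6w - 45, which vanishes at w = -3 and w = 5.
Evaluating at the critical points and endpoints: P(-5) = 20; P(-3) = 76; P(5) = -180; P(6) = -167.
Hence the absolute minimum is -180 at w = 5.

-180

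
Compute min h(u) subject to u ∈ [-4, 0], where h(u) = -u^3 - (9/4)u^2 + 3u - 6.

-13

h'(u) = -3u^2 - (9/2)u + 3, whose only zero in [-4, 0] is u = -2.
Evaluating at the critical points and endpoints: h(-4) = 10,  h(-2) = -13,  h(0) = -6.
So the minimum is h(-2) = -13.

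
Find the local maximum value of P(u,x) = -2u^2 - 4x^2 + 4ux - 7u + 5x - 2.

∂P/∂u = -4u + 4x - 7 = 0 and ∂P/∂x = 4u - 8x + 5 = 0, so (u, x) = (-9/4, -1/2).
The Hessian has P_{uu} = -4, P_{xx} = -8, P_{ux} = 4, giving D = 16 > 0 with P_{uu} < 0, so the point is a local maximum.
P(-9/4, -1/2) = 37/8.

37/8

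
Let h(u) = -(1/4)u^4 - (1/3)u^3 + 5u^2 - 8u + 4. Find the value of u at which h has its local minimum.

1

Critical points: h'(u) = -u^3 - u^2 + 10u - 8 vanishes at u = -4, 1, 2.
Since h''(u) = -3u^2 - 2u + 10, we get h''(-4) = -30 < 0 ⇒ local maximum; h''(1) = 5 > 0 ⇒ local minimum; h''(2) = -6 < 0 ⇒ local maximum.
So the local minimum value is h(1) = 5/12.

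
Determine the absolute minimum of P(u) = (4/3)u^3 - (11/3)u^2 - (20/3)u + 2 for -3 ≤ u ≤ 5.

P'(u) = 4u^2 - (22/3)u - 20/3, which vanishes at u = -2/3 and u = 5/2.
Evaluating at the critical points and endpoints: P(-3) = -47, P(-2/3) = 358/81, P(5/2) = -67/4, P(5) = 131/3.
So the minimum is P(-3) = -47.

-47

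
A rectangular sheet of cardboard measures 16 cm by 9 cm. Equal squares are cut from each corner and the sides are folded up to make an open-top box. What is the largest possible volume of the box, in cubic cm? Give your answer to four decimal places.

With cut size x, the volume is V(x) = x(16 − 2x)(9 − 2x) for 0 < x < 4.5.
V'(x) = 12x^2 − 100x + 144. Setting V'(x) = 0 gives x ≈ 1.8513 (the root in (0, 4.5)).
V''(x) = 24x − 100 is negative there, so this is the maximum; V ≈ 120.6015.

120.6015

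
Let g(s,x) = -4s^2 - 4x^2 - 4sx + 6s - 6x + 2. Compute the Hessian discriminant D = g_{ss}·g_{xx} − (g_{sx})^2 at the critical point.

48

∂g/∂s = -8s - 4x + 6 = 0 and ∂g/∂x = -4s - 8x - 6 = 0, so (s, x) = (3/2, -3/2).
The Hessian has g_{ss} = -8, g_{xx} = -8, g_{sx} = -4, giving D = 48 > 0 with g_{ss} < 0, so the point is a local maximum.
D = (-8)·(-8) − (-4)^2 = 48.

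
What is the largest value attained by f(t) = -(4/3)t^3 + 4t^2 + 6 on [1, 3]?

f'(t) = -4t^2 + 8t, whose only zero in [1, 3] is t = 2.
Compare values at every candidate in [1, 3]: f(1) = 26/3, f(2) = 34/3, f(3) = 6.
So the maximum is f(2) = 34/3.

34/3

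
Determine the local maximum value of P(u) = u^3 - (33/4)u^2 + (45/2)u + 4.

Critical points: P'(u) = 3u^2 - (33/2)u + 45/2 vanishes at u = 5/2, 3.
Second-derivative test with P''(u) = 6u - 33/2: P''(5/2) = -3/2 < 0 ⇒ local maximum; P''(3) = 3/2 > 0 ⇒ local minimum.
So the local maximum value is P(5/2) = 389/16.

389/16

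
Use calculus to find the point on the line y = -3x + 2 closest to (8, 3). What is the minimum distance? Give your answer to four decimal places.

7.9057

Minimize D(x)^2 = (x - 8)^2 + (-3x - 1)^2.
d/dx[D^2] = 2(x - 8) + 2·(-3)·(-3x - 1) = 0 ⇒ x = 1/2.
Then y = 1/2 and the distance is √(125/2) ≈ 7.9057.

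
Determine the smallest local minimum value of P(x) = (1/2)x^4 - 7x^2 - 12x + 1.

-115/2

P'(x) = 2x^3 - 14x - 12. Setting P'(x) = 0 gives x ∈ {-2, -1, 3}.
P''(x) = 6x^2 - 14. P''(-2) = 10 > 0 ⇒ local minimum; P''(-1) = -8 < 0 ⇒ local maximum; P''(3) = 40 > 0 ⇒ local minimum.
The smallest local minimum is P(3) = -115/2.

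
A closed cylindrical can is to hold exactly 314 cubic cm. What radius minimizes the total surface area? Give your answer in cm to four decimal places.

With radius r and height h, πr²h = 314 so h = 314/(πr²), and S(r) = 2πr² + 2πrh = 2πr² + 2·314/r.
S'(r) = 4πr − 2·314/r² = 0 ⇒ r³ = 314/(2π), so r ≈ 3.6834 and h = 2r ≈ 7.3668.
S''(r) = 4π + 4·314/r³ > 0, so this is the minimum; S ≈ 255.7414.

3.6834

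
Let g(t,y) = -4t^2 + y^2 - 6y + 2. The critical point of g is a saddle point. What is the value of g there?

-7

∂g/∂t = -8t = 0 and ∂g/∂y = 2y - 6 = 0, so (t, y) = (0, 3).
The Hessian has g_{tt} = -8, g_{yy} = 2, g_{ty} = 0, giving D = -16 < 0, so the point is a saddle point.
g(0, 3) = -7.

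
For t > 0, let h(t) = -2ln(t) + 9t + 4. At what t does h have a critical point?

2/9

h'(t) = -2/t + 9 = 0 gives t = 2/9.
h''(t) = 2/t², which is positive for t > 0, so this is a local minimum.
h(2/9) = -2·ln(2/9) + 2 + 4 ≈ 9.0082.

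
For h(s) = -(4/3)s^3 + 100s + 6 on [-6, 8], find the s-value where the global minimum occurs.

-5

h'(s) = -4s^2 + 100, which vanishes at s = -5 and s = 5.
Candidates: h(-6) = -306,  h(-5) = -982/3,  h(5) = 1018/3,  h(8) = 370/3.
Hence the absolute minimum is -982/3 at s = -5.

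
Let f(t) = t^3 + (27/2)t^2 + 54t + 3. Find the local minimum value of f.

f'(t) = 3t^2 + 27t + 54. Setting f'(t) = 0 gives t ∈ {-6, -3}.
Second-derivative test with f''(t) = 6t + 27: f''(-6) = -9 < 0 ⇒ local maximum; f''(-3) = 9 > 0 ⇒ local minimum.
So the local minimum value is f(-3) = -129/2.

-129/2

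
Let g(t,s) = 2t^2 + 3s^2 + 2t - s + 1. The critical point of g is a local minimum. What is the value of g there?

5/12

∂g/∂t = 4t + 2 = 0 and ∂g/∂s = 6s - 1 = 0, so (t, s) = (-1/2, 1/6).
The Hessian has g_{tt} = 4, g_{ss} = 6, g_{ts} = 0, giving D = 24 > 0 with g_{tt} > 0, so the point is a local minimum.
g(-1/2, 1/6) = 5/12.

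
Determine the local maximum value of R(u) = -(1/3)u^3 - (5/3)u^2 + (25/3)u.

625/81

Critical points: R'(u) = -u^2 - (10/3)u + 25/3 vanishes at u = -5, 5/3.
Second-derivative test with R''(u) = -2u - 10/3: R''(-5) = 20/3 > 0 ⇒ local minimum; R''(5/3) = -20/3 < 0 ⇒ local maximum.
So the local maximum value is R(5/3) = 625/81.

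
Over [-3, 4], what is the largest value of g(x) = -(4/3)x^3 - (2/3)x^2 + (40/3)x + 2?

Differentiating, g'(x) = -4x^2 - (4/3)x + 40/3; which vanishes at x = -2 and x = 5/3.
Candidates: g(-3) = -8, g(-2) = -50/3, g(5/3) = 1312/81, g(4) = -122/3.
So the maximum is g(5/3) = 1312/81.

1312/81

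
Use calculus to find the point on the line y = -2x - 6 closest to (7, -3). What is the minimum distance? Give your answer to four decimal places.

Minimize D(x)^2 = (x - 7)^2 + (-2x - 3)^2.
d/dx[D^2] = 2(x - 7) + 2·(-2)·(-2x - 3) = 0 ⇒ x = 1/5.
Then y = -32/5 and the distance is √(289/5) ≈ 7.6026.

7.6026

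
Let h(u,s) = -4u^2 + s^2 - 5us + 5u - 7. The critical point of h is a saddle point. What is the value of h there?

∂h/∂u = -8u - 5s + 5 = 0 and ∂h/∂s = -5u + 2s = 0, so (u, s) = (10/41, 25/41).
The Hessian has h_{uu} = -8, h_{ss} = 2, h_{us} = -5, giving D = -41 < 0, so the point is a saddle point.
h(10/41, 25/41) = -262/41.

-262/41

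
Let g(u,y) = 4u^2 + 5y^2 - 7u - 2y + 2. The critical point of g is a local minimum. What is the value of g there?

-101/80

∂g/∂u = 8u - 7 = 0 and ∂g/∂y = 10y - 2 = 0, so (u, y) = (7/8, 1/5).
The Hessian has g_{uu} = 8, g_{yy} = 10, g_{uy} = 0, giving D = 80 > 0 with g_{uu} > 0, so the point is a local minimum.
g(7/8, 1/5) = -101/80.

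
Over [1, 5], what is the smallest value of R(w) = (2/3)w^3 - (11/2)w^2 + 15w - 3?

43/6

Differentiating, R'(w) = 2w^2 - 11w + 15; which vanishes at w = 5/2 and w = 3.
Evaluating at the critical points and endpoints: R(1) = 43/6; R(5/2) = 253/24; R(3) = 21/2; R(5) = 107/6.
Hence the absolute minimum is 43/6 at w = 1.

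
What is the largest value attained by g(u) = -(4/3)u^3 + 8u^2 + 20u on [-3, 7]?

The derivative is -4u^2 + 16u + 20, which vanishes at u = -1 and u = 5.
Candidates: g(-3) = 48, g(-1) = -32/3, g(5) = 400/3, g(7) = 224/3.
So the maximum is g(5) = 400/3.

400/3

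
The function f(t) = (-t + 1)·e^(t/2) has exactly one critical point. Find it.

Differentiating with the product rule gives f'(t) = (-(1/2)t - 1/2)·e^(t/2). Since e^(t/2) > 0, the only critical point is t = -1.
f''(-1) has the same sign as -1/2 < 0, so this is a local maximum.
f(-1) = (2)·e^(-1/2) ≈ 1.2131.

-1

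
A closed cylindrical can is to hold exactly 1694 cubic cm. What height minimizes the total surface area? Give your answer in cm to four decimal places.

With radius r and height h, πr²h = 1694 so h = 1694/(πr²), and S(r) = 2πr² + 2πrh = 2πr² + 2·1694/r.
S'(r) = 4πr − 2·1694/r² = 0 ⇒ r³ = 1694/(2π), so r ≈ 6.4602 and h = 2r ≈ 12.9204.
S''(r) = 4π + 4·1694/r³ > 0, so this is the minimum; S ≈ 786.6656.

12.9204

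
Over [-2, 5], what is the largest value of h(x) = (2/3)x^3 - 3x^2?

25/3

Differentiating, h'(x) = 2x^2 - 6x; which vanishes at x = 0 and x = 3.
Candidates: h(-2) = -52/3, h(0) = 0, h(3) = -9, h(5) = 25/3.
So the maximum is h(5) = 25/3.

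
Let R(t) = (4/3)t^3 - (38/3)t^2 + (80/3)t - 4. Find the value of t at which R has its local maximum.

R'(t) = 4t^2 - (76/3)t + 80/3. Setting R'(t) = 0 gives t ∈ {4/3, 5}.
Second-derivative test with R''(t) = 8t - 76/3: R''(4/3) = -44/3 < 0 ⇒ local maximum; R''(5) = 44/3 > 0 ⇒ local minimum.
So the local maximum value is R(4/3) = 988/81.

4/3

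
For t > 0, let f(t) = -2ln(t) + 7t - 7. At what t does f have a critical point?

2/7

f'(t) = -2/t + 7 = 0 gives t = 2/7.
f''(t) = 2/t², which is positive for t > 0, so this is a local minimum.
f(2/7) = -2·ln(2/7) + 2 - 7 ≈ -2.4945.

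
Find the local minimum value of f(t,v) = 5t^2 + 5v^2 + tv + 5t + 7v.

∂f/∂t = 10t + v + 5 = 0 and ∂f/∂v = t + 10v + 7 = 0, so (t, v) = (-43/99, -65/99).
The Hessian has f_{tt} = 10, f_{vv} = 10, f_{tv} = 1, giving D = 99 > 0 with f_{tt} > 0, so the point is a local minimum.
f(-43/99, -65/99) = -335/99.

-335/99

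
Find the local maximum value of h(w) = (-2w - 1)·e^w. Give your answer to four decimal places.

0.4463

h'(w) = (-2)·e^w + (-2w - 1)·1·e^w = (-2w - 3)·e^w. Since e^w > 0, the only critical point is w = -3/2.
h''(-3/2) has the same sign as -2 < 0, so this is a local maximum.
h(-3/2) = (2)·e^(-3/2) ≈ 0.4463.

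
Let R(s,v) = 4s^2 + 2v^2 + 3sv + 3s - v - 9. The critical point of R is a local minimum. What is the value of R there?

∂R/∂s = 8s + 3v + 3 = 0 and ∂R/∂v = 3s + 4v - 1 = 0, so (s, v) = (-15/23, 17/23).
The Hessian has R_{ss} = 8, R_{vv} = 4, R_{sv} = 3, giving D = 23 > 0 with R_{ss} > 0, so the point is a local minimum.
R(-15/23, 17/23) = -238/23.

-238/23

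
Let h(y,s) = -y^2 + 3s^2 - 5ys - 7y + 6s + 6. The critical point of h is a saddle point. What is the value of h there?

123/37

∂h/∂y = -2y - 5s - 7 = 0 and ∂h/∂s = -5y + 6s + 6 = 0, so (y, s) = (-12/37, -47/37).
The Hessian has h_{yy} = -2, h_{ss} = 6, h_{ys} = -5, giving D = -37 < 0, so the point is a saddle point.
h(-12/37, -47/37) = 123/37.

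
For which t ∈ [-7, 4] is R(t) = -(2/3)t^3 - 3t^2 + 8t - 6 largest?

The derivative is -2t^2 - 6t + 8, which vanishes at t = -4 and t = 1.
Candidates: R(-7) = 59/3, R(-4) = -130/3, R(1) = -5/3, R(4) = -194/3.
The maximum over the interval is 59/3, attained at t = -7.

-7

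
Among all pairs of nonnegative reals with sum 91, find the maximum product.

8281/4

With x + y = 91, the product is P(x) = x(91 − x).
P'(x) = 91 − 2x = 0 gives x = 91/2; P'' = −2 < 0, so this is the maximum.
P = 91/2·91/2 = 8281/4.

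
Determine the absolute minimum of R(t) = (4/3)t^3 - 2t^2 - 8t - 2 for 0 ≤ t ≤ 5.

The derivative is 4t^2 - 4t - 8, whose only zero in [0, 5] is t = 2.
Evaluating at the critical points and endpoints: R(0) = -2; R(2) = -46/3; R(5) = 224/3.
Hence the absolute minimum is -46/3 at t = 2.

-46/3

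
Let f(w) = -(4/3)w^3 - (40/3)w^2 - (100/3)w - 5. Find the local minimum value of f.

f'(w) = -4w^2 - (80/3)w - 100/3. Setting f'(w) = 0 gives w ∈ {-5, -5/3}.
f''(w) = -8w - 80/3. f''(-5) = 40/3 > 0 ⇒ local minimum; f''(-5/3) = -40/3 < 0 ⇒ local maximum.
So the local minimum value is f(-5) = -5.

-5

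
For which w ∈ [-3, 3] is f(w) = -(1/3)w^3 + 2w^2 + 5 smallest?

0

The derivative is -w^2 + 4w, whose only zero in [-3, 3] is w = 0.
Compare values at every candidate in [-3, 3]: f(-3) = 32, f(0) = 5, f(3) = 14.
The minimum over the interval is 5, attained at w = 0.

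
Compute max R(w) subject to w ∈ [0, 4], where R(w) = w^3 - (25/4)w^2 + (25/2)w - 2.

12

Differentiating, R'(w) = 3w^2 - (25/2)w + 25/2; which vanishes at w = 5/3 and w = 5/2.
Evaluating at the critical points and endpoints: R(0) = -2; R(5/3) = 659/108; R(5/2) = 93/16; R(4) = 12.
So the maximum is R(4) = 12.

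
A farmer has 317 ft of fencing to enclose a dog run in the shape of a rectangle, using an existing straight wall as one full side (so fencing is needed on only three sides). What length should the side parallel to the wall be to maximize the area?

317/2

Let the sides perpendicular to the wall have length x and the parallel side y, so 2x + y = 317 and the area is A = xy = x(317 − 2x).
A'(x) = 317 − 4x = 0 gives x = 317/4, and A''(x) = −4 < 0 confirms a maximum.
Then y = 317 − 2·317/4 = 317/2 and A = 100489/8.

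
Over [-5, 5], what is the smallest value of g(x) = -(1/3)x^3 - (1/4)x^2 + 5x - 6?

Differentiating, g'(x) = -x^2 - (1/2)x + 5; which vanishes at x = -5/2 and x = 2.
Compare values at every candidate in [-5, 5]: g(-5) = 53/12; g(-5/2) = -713/48; g(2) = 1/3; g(5) = -347/12.
The minimum over the interval is -347/12, attained at x = 5.

-347/12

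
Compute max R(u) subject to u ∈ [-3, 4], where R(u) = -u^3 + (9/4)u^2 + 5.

209/4

Differentiating, R'(u) = -3u^2 + (9/2)u; which vanishes at u = 0 and u = 3/2.
Compare values at every candidate in [-3, 4]: R(-3) = 209/4,  R(0) = 5,  R(3/2) = 107/16,  R(4) = -23.
The maximum over the interval is 209/4, attained at u = -3.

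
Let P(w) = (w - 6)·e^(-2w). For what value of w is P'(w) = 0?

13/2

By the product rule, P'(w) = (-2w + 13)·e^(-2w). Since e^(-2w) > 0, the only critical point is w = 13/2.
P''(13/2) has the same sign as -2 < 0, so this is a local maximum.
P(13/2) = (1/2)·e^(-13) ≈ 0.0000.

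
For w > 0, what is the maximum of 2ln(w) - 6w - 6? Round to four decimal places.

-10.1972

P'(w) = 2/w − 6 = 0 gives w = 1/3.
P''(w) = -2/w², which is negative for w > 0, so this is a local maximum.
P(1/3) = 2·ln(1/3) - 2 - 6 ≈ -10.1972.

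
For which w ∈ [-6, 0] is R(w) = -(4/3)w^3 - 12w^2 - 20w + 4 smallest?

R'(w) = -4w^2 - 24w - 20, which vanishes at w = -5 and w = -1.
Candidates: R(-6) = -20, R(-5) = -88/3, R(-1) = 40/3, R(0) = 4.
So the minimum is R(-5) = -88/3.

-5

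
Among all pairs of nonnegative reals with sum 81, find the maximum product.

With x + y = 81, the product is P(x) = x(81 − x).
P'(x) = 81 − 2x = 0 gives x = 81/2; P'' = −2 < 0, so this is the maximum.
P = 81/2·81/2 = 6561/4.

6561/4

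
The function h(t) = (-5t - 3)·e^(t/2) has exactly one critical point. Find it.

By the product rule, h'(t) = (-(5/2)t - 13/2)·e^(t/2). Since e^(t/2) > 0, the only critical point is t = -13/5.
h''(-13/5) has the same sign as -5/2 < 0, so this is a local maximum.
h(-13/5) = (10)·e^(-13/10) ≈ 2.7253.

-13/5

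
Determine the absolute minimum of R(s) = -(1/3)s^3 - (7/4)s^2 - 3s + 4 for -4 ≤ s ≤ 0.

The derivative is -s^2 - (7/2)s - 3, which vanishes at s = -2 and s = -3/2.
Candidates: R(-4) = 28/3; R(-2) = 17/3; R(-3/2) = 91/16; R(0) = 4.
So the minimum is R(0) = 4.

4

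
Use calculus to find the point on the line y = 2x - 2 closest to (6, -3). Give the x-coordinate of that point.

4/5

Minimize D(x)^2 = (x - 6)^2 + (2x + 1)^2.
d/dx[D^2] = 2(x - 6) + 2·2·(2x + 1) = 0 ⇒ x = 4/5.
Then y = -2/5 and the distance is √(169/5) ≈ 5.8138.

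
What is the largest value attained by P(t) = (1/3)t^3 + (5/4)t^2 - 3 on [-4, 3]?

The derivative is t^2 + (5/2)t, which vanishes at t = -5/2 and t = 0.
Compare values at every candidate in [-4, 3]: P(-4) = -13/3,  P(-5/2) = -19/48,  P(0) = -3,  P(3) = 69/4.
The maximum over the interval is 69/4, attained at t = 3.

69/4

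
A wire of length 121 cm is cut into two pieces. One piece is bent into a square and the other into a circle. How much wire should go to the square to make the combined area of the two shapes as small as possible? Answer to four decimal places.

67.7720

Let x be the length used for the square. Square side x/4; circle radius (121−x)/(2π).
A(x) = (x/4)² + π·((121−x)/(2π))² = x²/16 + (121−x)²/(4π) for 0 ≤ x ≤ 121. A'(x) = x/8 − (121−x)/(2π) = 0 gives x = 4·121/(π+4) ≈ 67.7720.
A'' = 1/8 + 1/(2π) > 0, so this gives the minimum combined area; x ≈ 67.7720 cm to the square.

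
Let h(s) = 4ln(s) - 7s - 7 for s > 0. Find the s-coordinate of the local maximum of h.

4/7

h'(s) = 4/s − 7 = 0 gives s = 4/7.
h''(s) = -4/s², which is negative for s > 0, so this is a local maximum.
h(4/7) = 4·ln(4/7) - 4 - 7 ≈ -13.2385.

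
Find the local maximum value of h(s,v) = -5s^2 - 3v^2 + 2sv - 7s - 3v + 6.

285/28

∂h/∂s = -10s + 2v - 7 = 0 and ∂h/∂v = 2s - 6v - 3 = 0, so (s, v) = (-6/7, -11/14).
The Hessian has h_{ss} = -10, h_{vv} = -6, h_{sv} = 2, giving D = 56 > 0 with h_{ss} < 0, so the point is a local maximum.
h(-6/7, -11/14) = 285/28.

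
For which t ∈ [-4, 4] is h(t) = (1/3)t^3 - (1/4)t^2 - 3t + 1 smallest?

Differentiating, h'(t) = t^2 - (1/2)t - 3; which vanishes at t = -3/2 and t = 2.
Compare values at every candidate in [-4, 4]: h(-4) = -37/3, h(-3/2) = 61/16, h(2) = -10/3, h(4) = 19/3.
So the minimum is h(-4) = -37/3.

-4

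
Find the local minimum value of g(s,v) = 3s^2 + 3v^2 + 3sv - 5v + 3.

∂g/∂s = 6s + 3v = 0 and ∂g/∂v = 3s + 6v - 5 = 0, so (s, v) = (-5/9, 10/9).
The Hessian has g_{ss} = 6, g_{vv} = 6, g_{sv} = 3, giving D = 27 > 0 with g_{ss} > 0, so the point is a local minimum.
g(-5/9, 10/9) = 2/9.

2/9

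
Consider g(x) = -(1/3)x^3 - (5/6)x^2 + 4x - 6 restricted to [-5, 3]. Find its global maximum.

-238/81

g'(x) = -x^2 - (5/3)x + 4, which vanishes at x = -3 and x = 4/3.
Evaluating at the critical points and endpoints: g(-5) = -31/6,  g(-3) = -33/2,  g(4/3) = -238/81,  g(3) = -21/2.
So the maximum is g(4/3) = -238/81.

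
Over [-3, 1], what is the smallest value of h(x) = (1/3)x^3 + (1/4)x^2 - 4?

h'(x) = x^2 + (1/2)x, which vanishes at x = -1/2 and x = 0.
Compare values at every candidate in [-3, 1]: h(-3) = -43/4; h(-1/2) = -191/48; h(0) = -4; h(1) = -41/12.
Hence the absolute minimum is -43/4 at x = -3.

-43/4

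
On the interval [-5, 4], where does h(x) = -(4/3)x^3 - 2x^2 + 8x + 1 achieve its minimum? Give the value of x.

4

h'(x) = -4x^2 - 4x + 8, which vanishes at x = -2 and x = 1.
Evaluating at the critical points and endpoints: h(-5) = 233/3,  h(-2) = -37/3,  h(1) = 17/3,  h(4) = -253/3.
The minimum over the interval is -253/3, attained at x = 4.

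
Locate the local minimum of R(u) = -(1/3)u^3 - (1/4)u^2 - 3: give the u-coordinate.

-1/2

Critical points: R'(u) = -u^2 - (1/2)u vanishes at u = -1/2, 0.
R''(u) = -2u - 1/2. R''(-1/2) = 1/2 > 0 ⇒ local minimum; R''(0) = -1/2 < 0 ⇒ local maximum.
So the local minimum value is R(-1/2) = -145/48.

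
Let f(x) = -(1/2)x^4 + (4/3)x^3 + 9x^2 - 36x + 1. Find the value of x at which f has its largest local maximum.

-3

f'(x) = -2x^3 + 4x^2 + 18x - 36. Setting f'(x) = 0 gives x ∈ {-3, 2, 3}.
Since f''(x) = -6x^2 + 8x + 18, we get f''(-3) = -60 < 0 ⇒ local maximum; f''(2) = 10 > 0 ⇒ local minimum; f''(3) = -12 < 0 ⇒ local maximum.
The largest local maximum is f(-3) = 227/2.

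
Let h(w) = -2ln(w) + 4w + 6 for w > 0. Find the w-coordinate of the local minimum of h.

1/2

h'(w) = -2/w + 4 = 0 gives w = 1/2.
h''(w) = 2/w², which is positive for w > 0, so this is a local minimum.
h(1/2) = -2·ln(1/2) + 2 + 6 ≈ 9.3863.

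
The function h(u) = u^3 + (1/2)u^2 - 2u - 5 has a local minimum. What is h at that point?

h'(u) = 3u^2 + u - 2 = 0 at u = -1, 2/3.
Second-derivative test with h''(u) = 6u + 1: h''(-1) = -5 < 0 ⇒ local maximum; h''(2/3) = 5 > 0 ⇒ local minimum.
Thus h has its local minimum at u = 2/3, with value -157/27.

-157/27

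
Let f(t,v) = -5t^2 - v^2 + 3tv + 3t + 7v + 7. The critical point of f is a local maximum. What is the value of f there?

∂f/∂t = -10t + 3v + 3 = 0 and ∂f/∂v = 3t - 2v + 7 = 0, so (t, v) = (27/11, 79/11).
The Hessian has f_{tt} = -10, f_{vv} = -2, f_{tv} = 3, giving D = 11 > 0 with f_{tt} < 0, so the point is a local maximum.
f(27/11, 79/11) = 394/11.

394/11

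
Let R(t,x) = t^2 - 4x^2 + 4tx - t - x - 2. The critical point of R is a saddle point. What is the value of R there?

∂R/∂t = 2t + 4x - 1 = 0 and ∂R/∂x = 4t - 8x - 1 = 0, so (t, x) = (3/8, 1/16).
The Hessian has R_{tt} = 2, R_{xx} = -8, R_{tx} = 4, giving D = -32 < 0, so the point is a saddle point.
R(3/8, 1/16) = -71/32.

-71/32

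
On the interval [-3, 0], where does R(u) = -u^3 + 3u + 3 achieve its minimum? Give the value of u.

The derivative is -3u^2 + 3, whose only zero in [-3, 0] is u = -1.
Candidates: R(-3) = 21,  R(-1) = 1,  R(0) = 3.
So the minimum is R(-1) = 1.

-1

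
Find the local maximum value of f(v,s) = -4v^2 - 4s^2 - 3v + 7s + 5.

∂f/∂v = -8v - 3 = 0 and ∂f/∂s = -8s + 7 = 0, so (v, s) = (-3/8, 7/8).
The Hessian has f_{vv} = -8, f_{ss} = -8, f_{vs} = 0, giving D = 64 > 0 with f_{vv} < 0, so the point is a local maximum.
f(-3/8, 7/8) = 69/8.

69/8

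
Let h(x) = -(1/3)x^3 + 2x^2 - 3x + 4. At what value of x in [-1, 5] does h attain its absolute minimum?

Differentiating, h'(x) = -x^2 + 4x - 3; which vanishes at x = 1 and x = 3.
Evaluating at the critical points and endpoints: h(-1) = 28/3; h(1) = 8/3; h(3) = 4; h(5) = -8/3.
Hence the absolute minimum is -8/3 at x = 5.

5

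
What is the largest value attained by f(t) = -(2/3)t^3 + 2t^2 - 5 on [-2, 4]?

The derivative is -2t^2 + 4t, which vanishes at t = 0 and t = 2.
Compare values at every candidate in [-2, 4]: f(-2) = 25/3,  f(0) = -5,  f(2) = -7/3,  f(4) = -47/3.
Hence the absolute maximum is 25/3 at t = -2.

25/3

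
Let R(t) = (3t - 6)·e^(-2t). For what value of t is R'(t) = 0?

5/2

By the product rule, R'(t) = (-6t + 15)·e^(-2t). Since e^(-2t) > 0, the only critical point is t = 5/2.
R''(5/2) has the same sign as -6 < 0, so this is a local maximum.
R(5/2) = (3/2)·e^(-5) ≈ 0.0101.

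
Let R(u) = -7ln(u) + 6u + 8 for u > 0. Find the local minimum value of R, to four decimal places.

13.9209

R'(u) = -7/u + 6 = 0 gives u = 7/6.
R''(u) = 7/u², which is positive for u > 0, so this is a local minimum.
R(7/6) = -7·ln(7/6) + 7 + 8 ≈ 13.9209.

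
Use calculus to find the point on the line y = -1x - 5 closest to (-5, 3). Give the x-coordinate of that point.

Minimize D(x)^2 = (x + 5)^2 + (-x - 8)^2.
d/dx[D^2] = 2(x + 5) + 2·(-1)·(-x - 8) = 0 ⇒ x = -13/2.
Then y = 3/2 and the distance is √(9/2) ≈ 2.1213.

-13/2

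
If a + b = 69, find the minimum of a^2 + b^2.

4761/2

With a + b = 69, a^2 + b^2 = a^2 + (69 − a)^2.
The derivative 2a − 2(69 − a) = 4a − 138 vanishes at a = 69/2; second derivative 4 > 0, a minimum.
The minimum is 2·(69/2)^2 = 4761/2.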